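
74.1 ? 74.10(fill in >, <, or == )==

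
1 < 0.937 False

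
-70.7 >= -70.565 False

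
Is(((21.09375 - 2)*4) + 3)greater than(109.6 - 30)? No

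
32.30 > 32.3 False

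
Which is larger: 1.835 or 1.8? 1.835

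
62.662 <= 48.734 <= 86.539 False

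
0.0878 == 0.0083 False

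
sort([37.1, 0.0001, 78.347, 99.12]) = [0.0001, 37.1, 78.347, 99.12]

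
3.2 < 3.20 False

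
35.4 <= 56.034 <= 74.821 True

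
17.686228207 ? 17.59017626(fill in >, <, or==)>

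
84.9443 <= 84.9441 False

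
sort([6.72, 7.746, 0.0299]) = [0.0299, 6.72, 7.746]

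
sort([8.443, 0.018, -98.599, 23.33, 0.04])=[-98.599, 0.018, 0.04, 8.443, 23.33]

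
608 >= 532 True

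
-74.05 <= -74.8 False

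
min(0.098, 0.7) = 0.098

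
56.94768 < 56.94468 False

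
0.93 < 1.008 True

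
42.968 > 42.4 True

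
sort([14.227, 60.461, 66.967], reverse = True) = [66.967, 60.461, 14.227]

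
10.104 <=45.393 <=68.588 True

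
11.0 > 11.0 False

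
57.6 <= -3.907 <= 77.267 False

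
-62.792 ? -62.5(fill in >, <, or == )<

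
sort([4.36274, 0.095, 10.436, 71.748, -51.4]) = [-51.4, 0.095, 4.36274, 10.436, 71.748]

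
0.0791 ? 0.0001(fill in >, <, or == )>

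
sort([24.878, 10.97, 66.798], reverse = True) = [66.798, 24.878, 10.97]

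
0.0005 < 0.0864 True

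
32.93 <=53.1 True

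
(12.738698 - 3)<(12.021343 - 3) False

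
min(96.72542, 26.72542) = 26.72542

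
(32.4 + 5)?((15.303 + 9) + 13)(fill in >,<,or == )>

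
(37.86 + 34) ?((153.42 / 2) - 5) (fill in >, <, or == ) >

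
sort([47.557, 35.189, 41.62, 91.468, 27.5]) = [27.5, 35.189, 41.62, 47.557, 91.468]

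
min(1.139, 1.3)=1.139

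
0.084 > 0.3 False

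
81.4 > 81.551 False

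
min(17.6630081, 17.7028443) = 17.6630081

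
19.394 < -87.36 False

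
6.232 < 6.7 True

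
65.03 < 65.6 True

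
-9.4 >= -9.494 True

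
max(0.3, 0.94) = 0.94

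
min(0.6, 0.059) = 0.059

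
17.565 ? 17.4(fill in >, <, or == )>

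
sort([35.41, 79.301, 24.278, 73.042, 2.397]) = [2.397, 24.278, 35.41, 73.042, 79.301]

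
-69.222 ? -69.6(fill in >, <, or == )>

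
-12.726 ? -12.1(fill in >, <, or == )<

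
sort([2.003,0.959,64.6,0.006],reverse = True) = [64.6,2.003,0.959,0.006]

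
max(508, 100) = 508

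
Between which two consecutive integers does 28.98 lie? 28 and 29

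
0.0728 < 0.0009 False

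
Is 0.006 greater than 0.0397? No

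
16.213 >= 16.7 False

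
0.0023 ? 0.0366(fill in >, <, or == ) <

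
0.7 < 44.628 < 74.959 True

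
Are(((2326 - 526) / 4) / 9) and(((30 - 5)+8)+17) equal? Yes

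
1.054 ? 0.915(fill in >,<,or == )>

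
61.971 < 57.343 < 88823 False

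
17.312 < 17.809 True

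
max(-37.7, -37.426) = -37.426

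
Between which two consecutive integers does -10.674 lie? -11 and -10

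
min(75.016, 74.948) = 74.948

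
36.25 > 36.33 False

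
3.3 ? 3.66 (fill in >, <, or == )<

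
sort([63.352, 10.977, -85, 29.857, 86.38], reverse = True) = [86.38, 63.352, 29.857, 10.977, -85]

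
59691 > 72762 False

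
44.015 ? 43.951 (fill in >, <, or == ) >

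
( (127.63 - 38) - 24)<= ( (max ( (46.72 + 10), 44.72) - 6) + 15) True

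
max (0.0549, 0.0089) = 0.0549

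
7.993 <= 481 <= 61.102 False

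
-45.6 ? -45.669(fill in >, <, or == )>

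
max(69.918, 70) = 70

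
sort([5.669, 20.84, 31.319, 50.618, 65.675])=[5.669, 20.84, 31.319, 50.618, 65.675]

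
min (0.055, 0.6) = 0.055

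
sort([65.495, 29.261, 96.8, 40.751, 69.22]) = [29.261, 40.751, 65.495, 69.22, 96.8]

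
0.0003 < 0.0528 True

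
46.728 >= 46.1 True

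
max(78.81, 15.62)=78.81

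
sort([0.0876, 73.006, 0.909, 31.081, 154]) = [0.0876, 0.909, 31.081, 73.006, 154]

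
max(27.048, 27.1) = 27.1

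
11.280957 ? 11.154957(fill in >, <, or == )>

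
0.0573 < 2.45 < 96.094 True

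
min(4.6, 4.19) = 4.19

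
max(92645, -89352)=92645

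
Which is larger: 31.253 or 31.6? 31.6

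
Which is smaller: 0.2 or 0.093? 0.093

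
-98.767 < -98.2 True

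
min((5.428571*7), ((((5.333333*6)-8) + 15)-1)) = 37.999997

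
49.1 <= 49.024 False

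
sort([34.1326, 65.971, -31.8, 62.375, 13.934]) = [-31.8, 13.934, 34.1326, 62.375, 65.971]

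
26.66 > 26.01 True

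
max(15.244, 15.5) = 15.5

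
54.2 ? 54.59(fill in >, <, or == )<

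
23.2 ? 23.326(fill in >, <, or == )<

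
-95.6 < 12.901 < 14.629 True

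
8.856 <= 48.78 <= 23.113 False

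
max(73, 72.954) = 73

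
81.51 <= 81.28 False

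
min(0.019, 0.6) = 0.019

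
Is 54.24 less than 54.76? Yes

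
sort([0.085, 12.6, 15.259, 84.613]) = [0.085, 12.6, 15.259, 84.613]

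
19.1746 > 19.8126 False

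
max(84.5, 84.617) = 84.617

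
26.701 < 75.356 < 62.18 False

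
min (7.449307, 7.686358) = 7.449307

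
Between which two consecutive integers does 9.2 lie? 9 and 10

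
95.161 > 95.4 False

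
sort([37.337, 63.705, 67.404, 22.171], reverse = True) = [67.404, 63.705, 37.337, 22.171]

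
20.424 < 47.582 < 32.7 False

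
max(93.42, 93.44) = 93.44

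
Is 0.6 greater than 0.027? Yes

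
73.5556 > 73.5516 True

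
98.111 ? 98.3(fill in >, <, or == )<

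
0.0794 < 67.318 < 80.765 True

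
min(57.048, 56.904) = 56.904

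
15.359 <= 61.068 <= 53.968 False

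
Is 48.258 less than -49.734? No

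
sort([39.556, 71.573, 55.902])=[39.556, 55.902, 71.573]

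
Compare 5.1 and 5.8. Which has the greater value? 5.8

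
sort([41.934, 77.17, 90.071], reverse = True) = [90.071, 77.17, 41.934]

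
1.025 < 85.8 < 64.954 False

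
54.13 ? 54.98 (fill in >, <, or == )<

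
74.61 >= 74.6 True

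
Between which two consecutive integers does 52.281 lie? 52 and 53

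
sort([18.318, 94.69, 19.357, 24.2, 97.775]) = [18.318, 19.357, 24.2, 94.69, 97.775]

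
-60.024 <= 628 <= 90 False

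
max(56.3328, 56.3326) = 56.3328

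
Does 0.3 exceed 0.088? Yes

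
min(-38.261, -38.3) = -38.3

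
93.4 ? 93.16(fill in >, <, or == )>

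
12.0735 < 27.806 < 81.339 True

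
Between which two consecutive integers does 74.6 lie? 74 and 75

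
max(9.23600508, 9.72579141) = 9.72579141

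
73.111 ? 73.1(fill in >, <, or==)>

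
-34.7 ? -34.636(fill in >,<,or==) <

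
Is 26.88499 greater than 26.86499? Yes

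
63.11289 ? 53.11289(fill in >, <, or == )>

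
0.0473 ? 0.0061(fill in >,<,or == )>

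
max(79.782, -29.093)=79.782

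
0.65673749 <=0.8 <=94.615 True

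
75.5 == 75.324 False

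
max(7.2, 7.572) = 7.572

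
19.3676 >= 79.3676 False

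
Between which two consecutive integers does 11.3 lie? 11 and 12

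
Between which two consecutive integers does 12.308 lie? 12 and 13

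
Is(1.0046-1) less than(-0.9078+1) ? Yes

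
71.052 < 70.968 False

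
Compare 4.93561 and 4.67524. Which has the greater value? 4.93561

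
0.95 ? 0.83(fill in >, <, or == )>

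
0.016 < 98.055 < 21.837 False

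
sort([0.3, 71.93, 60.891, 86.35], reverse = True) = [86.35, 71.93, 60.891, 0.3]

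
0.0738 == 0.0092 False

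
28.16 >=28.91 False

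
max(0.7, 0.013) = 0.7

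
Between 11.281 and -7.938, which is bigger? 11.281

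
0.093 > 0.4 False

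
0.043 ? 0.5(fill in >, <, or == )<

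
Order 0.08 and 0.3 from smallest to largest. 0.08, 0.3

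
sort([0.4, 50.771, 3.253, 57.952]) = [0.4, 3.253, 50.771, 57.952]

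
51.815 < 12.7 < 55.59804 False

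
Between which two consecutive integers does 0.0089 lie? 0 and 1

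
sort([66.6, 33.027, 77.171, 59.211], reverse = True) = [77.171, 66.6, 59.211, 33.027]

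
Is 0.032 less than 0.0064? No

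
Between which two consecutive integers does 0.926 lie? 0 and 1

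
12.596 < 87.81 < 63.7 False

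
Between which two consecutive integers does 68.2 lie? 68 and 69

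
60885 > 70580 False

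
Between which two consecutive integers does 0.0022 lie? 0 and 1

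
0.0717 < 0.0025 False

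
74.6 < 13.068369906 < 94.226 False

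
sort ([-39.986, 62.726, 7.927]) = [-39.986, 7.927, 62.726]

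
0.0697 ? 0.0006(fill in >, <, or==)>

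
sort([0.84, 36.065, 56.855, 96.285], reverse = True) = [96.285, 56.855, 36.065, 0.84]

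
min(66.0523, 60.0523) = 60.0523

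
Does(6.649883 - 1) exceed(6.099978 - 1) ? Yes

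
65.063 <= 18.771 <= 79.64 False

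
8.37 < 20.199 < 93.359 True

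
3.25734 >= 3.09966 True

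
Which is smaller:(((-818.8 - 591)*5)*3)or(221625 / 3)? (((-818.8 - 591)*5)*3)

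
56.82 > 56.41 True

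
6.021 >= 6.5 False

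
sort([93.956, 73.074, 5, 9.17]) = [5, 9.17, 73.074, 93.956]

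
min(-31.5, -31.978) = -31.978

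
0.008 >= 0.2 False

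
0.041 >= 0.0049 True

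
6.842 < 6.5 False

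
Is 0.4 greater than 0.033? Yes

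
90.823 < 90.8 False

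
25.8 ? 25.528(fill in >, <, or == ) >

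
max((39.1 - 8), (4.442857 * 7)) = 31.1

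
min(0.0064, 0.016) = 0.0064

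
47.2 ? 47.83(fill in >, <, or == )<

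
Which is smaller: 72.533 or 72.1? 72.1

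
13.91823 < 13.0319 False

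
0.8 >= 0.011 True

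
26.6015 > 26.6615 False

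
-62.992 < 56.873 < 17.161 False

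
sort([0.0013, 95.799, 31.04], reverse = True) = [95.799, 31.04, 0.0013]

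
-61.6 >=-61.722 True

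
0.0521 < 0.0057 False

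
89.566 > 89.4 True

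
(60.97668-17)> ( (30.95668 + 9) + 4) True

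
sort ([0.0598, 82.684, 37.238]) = [0.0598, 37.238, 82.684]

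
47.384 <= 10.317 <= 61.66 False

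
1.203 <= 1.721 True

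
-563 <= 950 True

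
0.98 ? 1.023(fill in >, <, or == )<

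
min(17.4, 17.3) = 17.3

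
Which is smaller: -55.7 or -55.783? -55.783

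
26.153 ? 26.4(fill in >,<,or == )<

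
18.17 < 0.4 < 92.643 False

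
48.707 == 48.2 False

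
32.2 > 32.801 False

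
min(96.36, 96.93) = 96.36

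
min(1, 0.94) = 0.94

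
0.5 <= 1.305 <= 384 True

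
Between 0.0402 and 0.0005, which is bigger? 0.0402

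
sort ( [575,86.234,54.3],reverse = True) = [575,86.234,54.3]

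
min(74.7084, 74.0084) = 74.0084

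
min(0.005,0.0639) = 0.005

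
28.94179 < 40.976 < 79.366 True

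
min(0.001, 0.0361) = 0.001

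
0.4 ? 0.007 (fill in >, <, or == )>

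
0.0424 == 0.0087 False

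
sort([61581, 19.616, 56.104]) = [19.616, 56.104, 61581]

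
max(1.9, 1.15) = 1.9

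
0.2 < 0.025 False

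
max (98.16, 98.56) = 98.56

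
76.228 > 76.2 True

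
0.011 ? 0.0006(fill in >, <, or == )>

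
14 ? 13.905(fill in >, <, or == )>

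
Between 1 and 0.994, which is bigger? 1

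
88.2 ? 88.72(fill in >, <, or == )<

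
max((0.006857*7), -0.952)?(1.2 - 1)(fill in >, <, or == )<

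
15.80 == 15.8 True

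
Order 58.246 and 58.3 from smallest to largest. 58.246, 58.3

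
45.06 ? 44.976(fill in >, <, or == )>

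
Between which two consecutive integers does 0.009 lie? 0 and 1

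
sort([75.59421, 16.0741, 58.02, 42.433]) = [16.0741, 42.433, 58.02, 75.59421]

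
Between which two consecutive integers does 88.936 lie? 88 and 89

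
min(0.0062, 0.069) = 0.0062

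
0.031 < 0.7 True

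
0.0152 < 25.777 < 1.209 False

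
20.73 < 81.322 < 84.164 True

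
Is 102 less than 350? Yes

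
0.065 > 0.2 False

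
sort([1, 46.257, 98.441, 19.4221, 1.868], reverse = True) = [98.441, 46.257, 19.4221, 1.868, 1]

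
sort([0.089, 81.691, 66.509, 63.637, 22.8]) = [0.089, 22.8, 63.637, 66.509, 81.691]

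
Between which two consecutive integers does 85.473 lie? 85 and 86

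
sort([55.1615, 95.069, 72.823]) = [55.1615, 72.823, 95.069]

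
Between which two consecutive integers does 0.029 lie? 0 and 1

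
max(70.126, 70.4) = 70.4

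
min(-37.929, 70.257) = -37.929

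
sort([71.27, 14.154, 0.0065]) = [0.0065, 14.154, 71.27]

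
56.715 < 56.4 False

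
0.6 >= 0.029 True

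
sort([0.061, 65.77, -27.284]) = [-27.284, 0.061, 65.77]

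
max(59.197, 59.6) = 59.6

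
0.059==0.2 False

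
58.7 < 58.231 False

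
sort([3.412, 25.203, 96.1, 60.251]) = [3.412, 25.203, 60.251, 96.1]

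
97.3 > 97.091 True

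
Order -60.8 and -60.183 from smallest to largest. -60.8,-60.183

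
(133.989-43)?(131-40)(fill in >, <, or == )<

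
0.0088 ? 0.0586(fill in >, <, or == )<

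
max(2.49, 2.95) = 2.95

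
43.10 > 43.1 False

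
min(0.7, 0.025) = 0.025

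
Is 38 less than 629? Yes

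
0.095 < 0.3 True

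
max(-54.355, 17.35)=17.35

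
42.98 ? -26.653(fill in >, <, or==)>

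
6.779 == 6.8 False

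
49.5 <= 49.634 True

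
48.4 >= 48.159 True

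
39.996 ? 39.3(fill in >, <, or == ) >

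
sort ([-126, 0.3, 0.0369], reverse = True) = [0.3, 0.0369, -126]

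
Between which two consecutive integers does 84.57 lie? 84 and 85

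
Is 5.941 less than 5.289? No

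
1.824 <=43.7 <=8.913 False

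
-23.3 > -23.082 False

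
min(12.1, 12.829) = 12.1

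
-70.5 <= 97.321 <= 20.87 False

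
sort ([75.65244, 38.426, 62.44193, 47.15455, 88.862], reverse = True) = [88.862, 75.65244, 62.44193, 47.15455, 38.426]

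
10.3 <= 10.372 True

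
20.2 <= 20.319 True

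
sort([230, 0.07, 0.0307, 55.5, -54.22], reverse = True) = [230, 55.5, 0.07, 0.0307, -54.22]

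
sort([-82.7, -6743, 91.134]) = [-6743, -82.7, 91.134]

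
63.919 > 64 False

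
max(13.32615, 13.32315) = 13.32615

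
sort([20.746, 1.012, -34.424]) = [-34.424, 1.012, 20.746]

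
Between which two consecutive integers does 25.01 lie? 25 and 26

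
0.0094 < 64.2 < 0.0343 False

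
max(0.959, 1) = 1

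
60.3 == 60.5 False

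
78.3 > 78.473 False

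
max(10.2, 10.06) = 10.2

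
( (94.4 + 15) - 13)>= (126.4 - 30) True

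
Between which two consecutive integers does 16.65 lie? 16 and 17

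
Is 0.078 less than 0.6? Yes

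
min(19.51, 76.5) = 19.51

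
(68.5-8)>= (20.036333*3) True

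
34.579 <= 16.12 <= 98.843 False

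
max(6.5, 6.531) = 6.531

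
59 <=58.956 False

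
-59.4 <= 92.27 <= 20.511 False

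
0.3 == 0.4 False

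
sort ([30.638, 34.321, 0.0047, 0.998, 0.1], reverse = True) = [34.321, 30.638, 0.998, 0.1, 0.0047]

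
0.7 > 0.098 True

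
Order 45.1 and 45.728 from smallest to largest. 45.1, 45.728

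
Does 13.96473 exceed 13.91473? Yes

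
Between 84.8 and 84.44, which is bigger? 84.8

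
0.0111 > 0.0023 True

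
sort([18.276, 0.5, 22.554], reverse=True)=[22.554, 18.276, 0.5]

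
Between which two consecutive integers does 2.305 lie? 2 and 3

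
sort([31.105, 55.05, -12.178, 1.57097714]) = [-12.178, 1.57097714, 31.105, 55.05]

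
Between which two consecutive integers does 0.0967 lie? 0 and 1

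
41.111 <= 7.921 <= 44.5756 False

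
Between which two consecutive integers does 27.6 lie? 27 and 28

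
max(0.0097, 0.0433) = 0.0433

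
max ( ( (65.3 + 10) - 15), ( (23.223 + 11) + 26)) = 60.3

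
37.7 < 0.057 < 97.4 False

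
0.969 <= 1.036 True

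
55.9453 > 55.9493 False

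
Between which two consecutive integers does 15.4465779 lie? 15 and 16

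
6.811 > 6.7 True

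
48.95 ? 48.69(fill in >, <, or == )>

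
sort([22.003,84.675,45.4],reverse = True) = [84.675,45.4,22.003]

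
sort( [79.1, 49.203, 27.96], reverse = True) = [79.1, 49.203, 27.96]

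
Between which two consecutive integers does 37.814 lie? 37 and 38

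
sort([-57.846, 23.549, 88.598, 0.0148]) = [-57.846, 0.0148, 23.549, 88.598]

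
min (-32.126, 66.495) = -32.126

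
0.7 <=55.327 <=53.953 False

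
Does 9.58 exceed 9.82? No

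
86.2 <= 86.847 True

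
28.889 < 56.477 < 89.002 True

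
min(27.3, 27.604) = 27.3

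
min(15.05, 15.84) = 15.05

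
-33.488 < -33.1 True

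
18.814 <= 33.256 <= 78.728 True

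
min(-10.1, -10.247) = -10.247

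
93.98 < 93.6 False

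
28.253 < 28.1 False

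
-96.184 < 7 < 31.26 True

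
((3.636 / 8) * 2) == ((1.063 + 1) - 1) False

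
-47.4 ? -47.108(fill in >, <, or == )<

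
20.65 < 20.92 True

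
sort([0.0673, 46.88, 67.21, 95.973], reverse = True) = [95.973, 67.21, 46.88, 0.0673]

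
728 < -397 False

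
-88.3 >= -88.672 True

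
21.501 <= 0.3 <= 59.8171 False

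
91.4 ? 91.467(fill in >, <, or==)<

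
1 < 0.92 False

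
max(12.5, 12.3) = 12.5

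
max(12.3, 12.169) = 12.3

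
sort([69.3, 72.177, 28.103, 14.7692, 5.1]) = [5.1, 14.7692, 28.103, 69.3, 72.177]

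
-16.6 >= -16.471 False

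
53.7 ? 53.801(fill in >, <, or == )<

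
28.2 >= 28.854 False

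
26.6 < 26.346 False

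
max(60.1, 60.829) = 60.829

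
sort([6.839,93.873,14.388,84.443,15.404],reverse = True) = [93.873,84.443,15.404,14.388,6.839]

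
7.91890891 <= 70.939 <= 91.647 True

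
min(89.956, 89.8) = 89.8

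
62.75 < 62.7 False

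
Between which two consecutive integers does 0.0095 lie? 0 and 1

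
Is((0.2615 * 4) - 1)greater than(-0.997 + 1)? Yes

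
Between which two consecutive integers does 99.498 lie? 99 and 100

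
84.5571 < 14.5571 False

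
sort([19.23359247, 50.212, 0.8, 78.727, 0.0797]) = [0.0797, 0.8, 19.23359247, 50.212, 78.727]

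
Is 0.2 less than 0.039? No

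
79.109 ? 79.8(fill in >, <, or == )<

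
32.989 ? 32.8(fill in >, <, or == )>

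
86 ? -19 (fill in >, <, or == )>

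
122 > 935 False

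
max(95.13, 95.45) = 95.45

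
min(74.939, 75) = 74.939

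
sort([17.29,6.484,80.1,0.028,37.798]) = [0.028,6.484,17.29,37.798,80.1]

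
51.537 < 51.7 True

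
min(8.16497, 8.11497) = 8.11497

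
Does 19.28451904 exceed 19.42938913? No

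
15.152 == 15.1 False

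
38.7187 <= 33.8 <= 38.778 False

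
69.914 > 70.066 False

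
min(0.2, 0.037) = 0.037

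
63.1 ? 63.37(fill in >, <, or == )<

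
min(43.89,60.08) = 43.89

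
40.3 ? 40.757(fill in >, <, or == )<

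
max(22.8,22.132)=22.8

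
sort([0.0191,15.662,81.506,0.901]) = [0.0191,0.901,15.662,81.506]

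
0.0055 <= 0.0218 True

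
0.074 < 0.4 True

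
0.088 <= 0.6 True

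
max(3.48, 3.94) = 3.94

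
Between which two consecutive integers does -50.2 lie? -51 and -50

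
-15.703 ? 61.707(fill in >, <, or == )<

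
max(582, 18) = 582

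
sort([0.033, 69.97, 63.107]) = [0.033, 63.107, 69.97]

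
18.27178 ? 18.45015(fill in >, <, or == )<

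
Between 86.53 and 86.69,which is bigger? 86.69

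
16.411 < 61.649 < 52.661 False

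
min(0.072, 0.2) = 0.072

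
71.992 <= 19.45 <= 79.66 False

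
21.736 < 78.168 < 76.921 False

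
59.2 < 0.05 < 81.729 False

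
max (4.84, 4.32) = 4.84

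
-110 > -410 True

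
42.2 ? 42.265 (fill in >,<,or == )<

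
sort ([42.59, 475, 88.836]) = [42.59, 88.836, 475]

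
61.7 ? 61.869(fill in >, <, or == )<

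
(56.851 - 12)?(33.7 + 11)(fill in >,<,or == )>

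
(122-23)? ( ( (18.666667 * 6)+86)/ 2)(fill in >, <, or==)<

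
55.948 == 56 False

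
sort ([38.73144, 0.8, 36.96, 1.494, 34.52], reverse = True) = [38.73144, 36.96, 34.52, 1.494, 0.8]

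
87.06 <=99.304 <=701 True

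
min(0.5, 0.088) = 0.088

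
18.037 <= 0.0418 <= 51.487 False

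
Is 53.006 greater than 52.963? Yes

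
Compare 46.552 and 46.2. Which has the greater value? 46.552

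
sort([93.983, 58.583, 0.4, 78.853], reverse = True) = [93.983, 78.853, 58.583, 0.4]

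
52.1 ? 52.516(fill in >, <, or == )<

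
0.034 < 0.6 True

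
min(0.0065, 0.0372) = 0.0065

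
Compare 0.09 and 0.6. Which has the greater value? 0.6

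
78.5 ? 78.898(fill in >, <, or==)<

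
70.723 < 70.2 False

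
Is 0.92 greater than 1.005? No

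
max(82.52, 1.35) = 82.52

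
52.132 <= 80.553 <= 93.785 True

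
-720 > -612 False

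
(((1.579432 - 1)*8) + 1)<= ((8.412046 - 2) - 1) False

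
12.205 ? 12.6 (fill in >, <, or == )<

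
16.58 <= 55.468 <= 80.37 True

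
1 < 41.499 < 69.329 True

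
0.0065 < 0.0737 True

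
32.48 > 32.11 True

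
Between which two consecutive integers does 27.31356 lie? 27 and 28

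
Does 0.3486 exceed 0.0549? Yes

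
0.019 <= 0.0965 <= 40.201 True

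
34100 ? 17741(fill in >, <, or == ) >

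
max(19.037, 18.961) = 19.037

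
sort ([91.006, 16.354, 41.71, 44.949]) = [16.354, 41.71, 44.949, 91.006]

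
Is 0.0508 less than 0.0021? No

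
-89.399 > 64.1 False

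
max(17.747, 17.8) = 17.8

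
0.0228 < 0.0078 False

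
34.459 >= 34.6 False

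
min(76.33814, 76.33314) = 76.33314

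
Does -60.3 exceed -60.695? Yes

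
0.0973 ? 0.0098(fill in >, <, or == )>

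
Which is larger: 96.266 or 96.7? 96.7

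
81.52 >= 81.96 False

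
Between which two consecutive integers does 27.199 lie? 27 and 28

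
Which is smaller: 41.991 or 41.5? 41.5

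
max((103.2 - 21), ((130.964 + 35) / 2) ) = 82.982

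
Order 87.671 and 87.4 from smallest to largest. 87.4, 87.671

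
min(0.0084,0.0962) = 0.0084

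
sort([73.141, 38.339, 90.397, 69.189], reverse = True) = [90.397, 73.141, 69.189, 38.339]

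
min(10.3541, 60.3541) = 10.3541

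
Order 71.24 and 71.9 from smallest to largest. 71.24, 71.9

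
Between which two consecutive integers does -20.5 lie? -21 and -20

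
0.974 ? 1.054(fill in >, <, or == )<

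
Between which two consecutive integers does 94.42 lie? 94 and 95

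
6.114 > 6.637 False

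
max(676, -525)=676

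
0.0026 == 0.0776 False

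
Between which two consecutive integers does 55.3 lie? 55 and 56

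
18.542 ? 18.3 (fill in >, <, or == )>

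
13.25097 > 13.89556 False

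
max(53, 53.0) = 53.0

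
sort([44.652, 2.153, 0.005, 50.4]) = [0.005, 2.153, 44.652, 50.4]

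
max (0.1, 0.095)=0.1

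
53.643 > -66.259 True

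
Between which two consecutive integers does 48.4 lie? 48 and 49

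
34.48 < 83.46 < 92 True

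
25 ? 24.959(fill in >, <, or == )>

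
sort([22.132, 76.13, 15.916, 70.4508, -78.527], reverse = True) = [76.13, 70.4508, 22.132, 15.916, -78.527]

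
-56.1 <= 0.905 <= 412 True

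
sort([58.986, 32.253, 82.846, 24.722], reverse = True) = [82.846, 58.986, 32.253, 24.722]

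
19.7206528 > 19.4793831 True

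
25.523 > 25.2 True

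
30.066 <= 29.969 False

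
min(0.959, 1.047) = 0.959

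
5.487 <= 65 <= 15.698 False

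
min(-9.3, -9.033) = -9.3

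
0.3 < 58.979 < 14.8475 False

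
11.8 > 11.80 False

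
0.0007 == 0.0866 False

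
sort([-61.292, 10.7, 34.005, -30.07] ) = [-61.292, -30.07, 10.7, 34.005]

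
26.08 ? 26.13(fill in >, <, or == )<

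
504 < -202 False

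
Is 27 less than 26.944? No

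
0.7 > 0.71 False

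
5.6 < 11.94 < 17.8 True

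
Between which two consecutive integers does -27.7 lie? -28 and -27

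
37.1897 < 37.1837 False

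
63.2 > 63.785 False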